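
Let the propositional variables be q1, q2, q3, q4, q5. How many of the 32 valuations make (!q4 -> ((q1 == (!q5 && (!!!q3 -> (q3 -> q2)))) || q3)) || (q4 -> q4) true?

Initial set: {((!q4 -> ((q1 == (!q5 && (!!!q3 -> (q3 -> q2)))) || q3)) || (q4 -> q4))}.
((!q4 -> ((q1 == (!q5 && (!!!q3 -> (q3 -> q2)))) || q3)) || (q4 -> q4)): β-rule — branch into (!q4 -> ((q1 == (!q5 && (!!!q3 -> (q3 -> q2)))) || q3))  //  (q4 -> q4).
  branch 1 (add (!q4 -> ((q1 == (!q5 && (!!!q3 -> (q3 -> q2)))) || q3))):
    (!q4 -> ((q1 == (!q5 && (!!!q3 -> (q3 -> q2)))) || q3)): β-rule — branch into !!q4  //  ((q1 == (!q5 && (!!!q3 -> (q3 -> q2)))) || q3).
      branch 1.1 (add !!q4):
        ○ open, literals {q4=1}.
      branch 1.2 (add ((q1 == (!q5 && (!!!q3 -> (q3 -> q2)))) || q3)):
        ((q1 == (!q5 && (!!!q3 -> (q3 -> q2)))) || q3): β-rule — branch into (q1 == (!q5 && (!!!q3 -> (q3 -> q2))))  //  q3.
          branch 1.2.1 (add (q1 == (!q5 && (!!!q3 -> (q3 -> q2))))):
            (q1 == (!q5 && (!!!q3 -> (q3 -> q2)))): β-rule — branch into q1, (!q5 && (!!!q3 -> (q3 -> q2)))  //  !q1, !(!q5 && (!!!q3 -> (q3 -> q2))).
              branch 1.2.1.1 (add q1, (!q5 && (!!!q3 -> (q3 -> q2)))):
                (!q5 && (!!!q3 -> (q3 -> q2))): α-rule — add !q5, (!!!q3 -> (q3 -> q2)).
                (!!!q3 -> (q3 -> q2)): β-rule — branch into !!!!q3  //  (q3 -> q2).
                  branch 1.2.1.1.1 (add !!!!q3):
                    !!!!q3: drop double negation, giving !!q3.
                    ○ open, literals {q1=1, q3=1, q5=0}.
                  branch 1.2.1.1.2 (add (q3 -> q2)):
                    (q3 -> q2): β-rule — branch into !q3  //  q2.
                      branch 1.2.1.1.2.1 (add !q3):
                        ○ open, literals {q1=1, q3=0, q5=0}.
                      branch 1.2.1.1.2.2 (add q2):
                        ○ open, literals {q1=1, q2=1, q5=0}.
              branch 1.2.1.2 (add !q1, !(!q5 && (!!!q3 -> (q3 -> q2)))):
                !(!q5 && (!!!q3 -> (q3 -> q2))): β-rule — branch into !!q5  //  !(!!!q3 -> (q3 -> q2)).
                  branch 1.2.1.2.1 (add !!q5):
                    ○ open, literals {q1=0, q5=1}.
                  branch 1.2.1.2.2 (add !(!!!q3 -> (q3 -> q2))):
                    !(!!!q3 -> (q3 -> q2)): α-rule — add !!!q3, !(q3 -> q2).
                    !!!q3: drop double negation, giving !q3.
                    !(q3 -> q2): α-rule — add q3, !q2.
                    × closes — contains both q3 and !q3.
          branch 1.2.2 (add q3):
            ○ open, literals {q3=1}.
  branch 2 (add (q4 -> q4)):
    (q4 -> q4): β-rule — branch into !q4  //  q4.
      branch 2.1 (add !q4):
        ○ open, literals {q4=0}.
      branch 2.2 (add q4):
        ○ open, literals {q4=1}.
1 branch closed, 8 open.
Each open branch fixes some atoms; the unmentioned ones are free. Counting distinct full assignments: branch {q4=1} (q1, q2, q3, q5) contributes 16 new; branch {q1=1, q3=1, q5=0} (q2, q4) contributes 2 new; branch {q1=1, q3=0, q5=0} (q2, q4) contributes 2 new; branch {q1=1, q2=1, q5=0} (q3, q4) contributes 0 new; branch {q1=0, q5=1} (q2, q3, q4) contributes 4 new; branch {q3=1} (q1, q2, q4, q5) contributes 4 new; branch {q4=0} (q1, q2, q3, q5) contributes 4 new; branch {q4=1} (q1, q2, q3, q5) contributes 0 new. Total: 32.

32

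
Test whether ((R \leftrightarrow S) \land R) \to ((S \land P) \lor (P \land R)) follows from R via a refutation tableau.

Initial set: {R; \lnot (((R \leftrightarrow S) \land R) \to ((S \land P) \lor (P \land R)))}.
\lnot (((R \leftrightarrow S) \land R) \to ((S \land P) \lor (P \land R))): α-rule — add ((R \leftrightarrow S) \land R), \lnot ((S \land P) \lor (P \land R)).
((R \leftrightarrow S) \land R): α-rule — add (R \leftrightarrow S), R.
\lnot ((S \land P) \lor (P \land R)): α-rule — add \lnot (S \land P), \lnot (P \land R).
(R \leftrightarrow S): β-rule — branch into R, S  //  \lnot R, \lnot S.
  branch 1 (add R, S):
    \lnot (S \land P): β-rule — branch into \lnot S  //  \lnot P.
      branch 1.1 (add \lnot S):
        × closes — contains both S and \lnot S.
      branch 1.2 (add \lnot P):
        \lnot (P \land R): β-rule — branch into \lnot P  //  \lnot R.
          branch 1.2.1 (add \lnot P):
            ○ open, literals {P=0, R=1, S=1}.
          branch 1.2.2 (add \lnot R):
            × closes — contains both R and \lnot R.
  branch 2 (add \lnot R, \lnot S):
    × closes — contains both R and \lnot R.
3 branches closed, 1 open.
An open branch gives a countermodel: P=0, R=1, S=1 (unmentioned atoms arbitrary); the premises hold there but the conclusion fails.

No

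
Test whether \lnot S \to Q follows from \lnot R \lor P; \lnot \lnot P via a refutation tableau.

Initial set: {(\lnot R \lor P); \lnot \lnot P; \lnot (\lnot S \to Q)}.
\lnot \lnot P: drop double negation, giving P.
\lnot (\lnot S \to Q): α-rule — add \lnot S, \lnot Q.
(\lnot R \lor P): β-rule — branch into \lnot R  //  P.
  branch 1 (add \lnot R):
    ○ open, literals {P=T, Q=F, R=F, S=F}.
  branch 2 (add P):
    ○ open, literals {P=T, Q=F, S=F}.
0 branches closed, 2 open.
An open branch gives a countermodel: P=T, Q=F, R=F, S=F (unmentioned atoms arbitrary); the premises hold there but the conclusion fails.

No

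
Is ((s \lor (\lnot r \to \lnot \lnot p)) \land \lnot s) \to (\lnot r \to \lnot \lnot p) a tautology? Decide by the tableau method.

Valid

Assume the negation and expand:
Initial set: {\lnot (((s \lor (\lnot r \to \lnot \lnot p)) \land \lnot s) \to (\lnot r \to \lnot \lnot p))}.
\lnot (((s \lor (\lnot r \to \lnot \lnot p)) \land \lnot s) \to (\lnot r \to \lnot \lnot p)): α-rule — add ((s \lor (\lnot r \to \lnot \lnot p)) \land \lnot s), \lnot (\lnot r \to \lnot \lnot p).
((s \lor (\lnot r \to \lnot \lnot p)) \land \lnot s): α-rule — add (s \lor (\lnot r \to \lnot \lnot p)), \lnot s.
\lnot (\lnot r \to \lnot \lnot p): α-rule — add \lnot r, \lnot \lnot \lnot p.
\lnot \lnot \lnot p: drop double negation, giving \lnot p.
(s \lor (\lnot r \to \lnot \lnot p)): β-rule — branch into s  //  (\lnot r \to \lnot \lnot p).
  branch 1 (add s):
    × closes — contains both s and \lnot s.
  branch 2 (add (\lnot r \to \lnot \lnot p)):
    (\lnot r \to \lnot \lnot p): β-rule — branch into \lnot \lnot r  //  \lnot \lnot p.
      branch 2.1 (add \lnot \lnot r):
        × closes — contains both r and \lnot r.
      branch 2.2 (add \lnot \lnot p):
        \lnot \lnot p: drop double negation, giving p.
        × closes — contains both p and \lnot p.
All 3 branches close.
Every branch closed, so the negation is unsatisfiable and the formula is valid.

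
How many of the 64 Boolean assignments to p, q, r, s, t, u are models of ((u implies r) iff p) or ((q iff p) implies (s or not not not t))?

Initial set: {(((u implies r) iff p) or ((q iff p) implies (s or not not not t)))}.
(((u implies r) iff p) or ((q iff p) implies (s or not not not t))): β-rule — branch into ((u implies r) iff p)  //  ((q iff p) implies (s or not not not t)).
  branch 1 (add ((u implies r) iff p)):
    ((u implies r) iff p): β-rule — branch into (u implies r), p  //  not (u implies r), not p.
      branch 1.1 (add (u implies r), p):
        (u implies r): β-rule — branch into not u  //  r.
          branch 1.1.1 (add not u):
            ○ open, literals {p=1, u=0}.
          branch 1.1.2 (add r):
            ○ open, literals {p=1, r=1}.
      branch 1.2 (add not (u implies r), not p):
        not (u implies r): α-rule — add u, not r.
        ○ open, literals {p=0, r=0, u=1}.
  branch 2 (add ((q iff p) implies (s or not not not t))):
    ((q iff p) implies (s or not not not t)): β-rule — branch into not (q iff p)  //  (s or not not not t).
      branch 2.1 (add not (q iff p)):
        not (q iff p): β-rule — branch into q, not p  //  not q, p.
          branch 2.1.1 (add q, not p):
            ○ open, literals {p=0, q=1}.
          branch 2.1.2 (add not q, p):
            ○ open, literals {p=1, q=0}.
      branch 2.2 (add (s or not not not t)):
        (s or not not not t): β-rule — branch into s  //  not not not t.
          branch 2.2.1 (add s):
            ○ open, literals {s=1}.
          branch 2.2.2 (add not not not t):
            not not not t: drop double negation, giving not t.
            ○ open, literals {t=0}.
0 branches closed, 7 open.
Each open branch fixes some atoms; the unmentioned ones are free. Counting distinct full assignments: branch {p=1, u=0} (q, r, s, t) contributes 16 new; branch {p=1, r=1} (q, s, t, u) contributes 8 new; branch {p=0, r=0, u=1} (q, s, t) contributes 8 new; branch {p=0, q=1} (r, s, t, u) contributes 12 new; branch {p=1, q=0} (r, s, t, u) contributes 4 new; branch {s=1} (p, q, r, t, u) contributes 8 new; branch {t=0} (p, q, r, s, u) contributes 4 new. Total: 60.

60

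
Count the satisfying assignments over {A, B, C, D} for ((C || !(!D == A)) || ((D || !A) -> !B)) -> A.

9

Initial set: {(((C || !(!D == A)) || ((D || !A) -> !B)) -> A)}.
(((C || !(!D == A)) || ((D || !A) -> !B)) -> A): β-rule — branch into !((C || !(!D == A)) || ((D || !A) -> !B))  //  A.
  branch 1 (add !((C || !(!D == A)) || ((D || !A) -> !B))):
    !((C || !(!D == A)) || ((D || !A) -> !B)): α-rule — add !(C || !(!D == A)), !((D || !A) -> !B).
    !(C || !(!D == A)): α-rule — add !C, !!(!D == A).
    !((D || !A) -> !B): α-rule — add (D || !A), !!B.
    !!(!D == A): β-rule — branch into !D, A  //  !!D, !A.
      branch 1.1 (add !D, A):
        (D || !A): β-rule — branch into D  //  !A.
          branch 1.1.1 (add D):
            × closes — contains both D and !D.
          branch 1.1.2 (add !A):
            × closes — contains both A and !A.
      branch 1.2 (add !!D, !A):
        (D || !A): β-rule — branch into D  //  !A.
          branch 1.2.1 (add D):
            ○ open, literals {A=0, B=1, C=0, D=1}.
          branch 1.2.2 (add !A):
            ○ open, literals {A=0, B=1, C=0, D=1}.
  branch 2 (add A):
    ○ open, literals {A=1}.
2 branches closed, 3 open.
Each open branch fixes some atoms; the unmentioned ones are free. Counting distinct full assignments: branch {A=0, B=1, C=0, D=1} (none free) contributes 1 new; branch {A=0, B=1, C=0, D=1} (none free) contributes 0 new; branch {A=1} (B, C, D) contributes 8 new. Total: 9.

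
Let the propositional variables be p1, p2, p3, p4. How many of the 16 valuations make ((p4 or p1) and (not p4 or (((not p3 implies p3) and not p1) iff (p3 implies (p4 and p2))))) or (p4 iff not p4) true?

Initial set: {(((p4 or p1) and (not p4 or (((not p3 implies p3) and not p1) iff (p3 implies (p4 and p2))))) or (p4 iff not p4))}.
(((p4 or p1) and (not p4 or (((not p3 implies p3) and not p1) iff (p3 implies (p4 and p2))))) or (p4 iff not p4)): β-rule — branch into ((p4 or p1) and (not p4 or (((not p3 implies p3) and not p1) iff (p3 implies (p4 and p2)))))  //  (p4 iff not p4).
  branch 1 (add ((p4 or p1) and (not p4 or (((not p3 implies p3) and not p1) iff (p3 implies (p4 and p2)))))):
    ((p4 or p1) and (not p4 or (((not p3 implies p3) and not p1) iff (p3 implies (p4 and p2))))): α-rule — add (p4 or p1), (not p4 or (((not p3 implies p3) and not p1) iff (p3 implies (p4 and p2)))).
    (p4 or p1): β-rule — branch into p4  //  p1.
      branch 1.1 (add p4):
        (not p4 or (((not p3 implies p3) and not p1) iff (p3 implies (p4 and p2)))): β-rule — branch into not p4  //  (((not p3 implies p3) and not p1) iff (p3 implies (p4 and p2))).
          branch 1.1.1 (add not p4):
            × closes — contains both p4 and not p4.
          branch 1.1.2 (add (((not p3 implies p3) and not p1) iff (p3 implies (p4 and p2)))):
            (((not p3 implies p3) and not p1) iff (p3 implies (p4 and p2))): β-rule — branch into ((not p3 implies p3) and not p1), (p3 implies (p4 and p2))  //  not ((not p3 implies p3) and not p1), not (p3 implies (p4 and p2)).
              branch 1.1.2.1 (add ((not p3 implies p3) and not p1), (p3 implies (p4 and p2))):
                ((not p3 implies p3) and not p1): α-rule — add (not p3 implies p3), not p1.
                (p3 implies (p4 and p2)): β-rule — branch into not p3  //  (p4 and p2).
                  branch 1.1.2.1.1 (add not p3):
                    (not p3 implies p3): β-rule — branch into not not p3  //  p3.
                      branch 1.1.2.1.1.1 (add not not p3):
                        × closes — contains both p3 and not p3.
                      branch 1.1.2.1.1.2 (add p3):
                        × closes — contains both p3 and not p3.
                  branch 1.1.2.1.2 (add (p4 and p2)):
                    (p4 and p2): α-rule — add p4, p2.
                    (not p3 implies p3): β-rule — branch into not not p3  //  p3.
                      branch 1.1.2.1.2.1 (add not not p3):
                        ○ open, literals {p1=false, p2=true, p3=true, p4=true}.
                      branch 1.1.2.1.2.2 (add p3):
                        ○ open, literals {p1=false, p2=true, p3=true, p4=true}.
              branch 1.1.2.2 (add not ((not p3 implies p3) and not p1), not (p3 implies (p4 and p2))):
                not (p3 implies (p4 and p2)): α-rule — add p3, not (p4 and p2).
                not ((not p3 implies p3) and not p1): β-rule — branch into not (not p3 implies p3)  //  not not p1.
                  branch 1.1.2.2.1 (add not (not p3 implies p3)):
                    not (not p3 implies p3): α-rule — add not p3, not p3.
                    × closes — contains both p3 and not p3.
                  branch 1.1.2.2.2 (add not not p1):
                    not (p4 and p2): β-rule — branch into not p4  //  not p2.
                      branch 1.1.2.2.2.1 (add not p4):
                        × closes — contains both p4 and not p4.
                      branch 1.1.2.2.2.2 (add not p2):
                        ○ open, literals {p1=true, p2=false, p3=true, p4=true}.
      branch 1.2 (add p1):
        (not p4 or (((not p3 implies p3) and not p1) iff (p3 implies (p4 and p2)))): β-rule — branch into not p4  //  (((not p3 implies p3) and not p1) iff (p3 implies (p4 and p2))).
          branch 1.2.1 (add not p4):
            ○ open, literals {p1=true, p4=false}.
          branch 1.2.2 (add (((not p3 implies p3) and not p1) iff (p3 implies (p4 and p2)))):
            (((not p3 implies p3) and not p1) iff (p3 implies (p4 and p2))): β-rule — branch into ((not p3 implies p3) and not p1), (p3 implies (p4 and p2))  //  not ((not p3 implies p3) and not p1), not (p3 implies (p4 and p2)).
              branch 1.2.2.1 (add ((not p3 implies p3) and not p1), (p3 implies (p4 and p2))):
                ((not p3 implies p3) and not p1): α-rule — add (not p3 implies p3), not p1.
                × closes — contains both p1 and not p1.
              branch 1.2.2.2 (add not ((not p3 implies p3) and not p1), not (p3 implies (p4 and p2))):
                not (p3 implies (p4 and p2)): α-rule — add p3, not (p4 and p2).
                not ((not p3 implies p3) and not p1): β-rule — branch into not (not p3 implies p3)  //  not not p1.
                  branch 1.2.2.2.1 (add not (not p3 implies p3)):
                    not (not p3 implies p3): α-rule — add not p3, not p3.
                    × closes — contains both p3 and not p3.
                  branch 1.2.2.2.2 (add not not p1):
                    not (p4 and p2): β-rule — branch into not p4  //  not p2.
                      branch 1.2.2.2.2.1 (add not p4):
                        ○ open, literals {p1=true, p3=true, p4=false}.
                      branch 1.2.2.2.2.2 (add not p2):
                        ○ open, literals {p1=true, p2=false, p3=true}.
  branch 2 (add (p4 iff not p4)):
    (p4 iff not p4): β-rule — branch into p4, not p4  //  not p4, not not p4.
      branch 2.1 (add p4, not p4):
        × closes — contains both p4 and not p4.
      branch 2.2 (add not p4, not not p4):
        × closes — contains both p4 and not p4.
9 branches closed, 6 open.
Each open branch fixes some atoms; the unmentioned ones are free. Counting distinct full assignments: branch {p1=false, p2=true, p3=true, p4=true} (none free) contributes 1 new; branch {p1=false, p2=true, p3=true, p4=true} (none free) contributes 0 new; branch {p1=true, p2=false, p3=true, p4=true} (none free) contributes 1 new; branch {p1=true, p4=false} (p2, p3) contributes 4 new; branch {p1=true, p3=true, p4=false} (p2) contributes 0 new; branch {p1=true, p2=false, p3=true} (p4) contributes 0 new. Total: 6.

6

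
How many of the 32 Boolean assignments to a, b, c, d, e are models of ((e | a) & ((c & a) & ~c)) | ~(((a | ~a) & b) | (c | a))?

Initial set: {(((e | a) & ((c & a) & ~c)) | ~(((a | ~a) & b) | (c | a)))}.
(((e | a) & ((c & a) & ~c)) | ~(((a | ~a) & b) | (c | a))): β-rule — branch into ((e | a) & ((c & a) & ~c))  //  ~(((a | ~a) & b) | (c | a)).
  branch 1 (add ((e | a) & ((c & a) & ~c))):
    ((e | a) & ((c & a) & ~c)): α-rule — add (e | a), ((c & a) & ~c).
    ((c & a) & ~c): α-rule — add (c & a), ~c.
    (c & a): α-rule — add c, a.
    × closes — contains both c and ~c.
  branch 2 (add ~(((a | ~a) & b) | (c | a))):
    ~(((a | ~a) & b) | (c | a)): α-rule — add ~((a | ~a) & b), ~(c | a).
    ~(c | a): α-rule — add ~c, ~a.
    ~((a | ~a) & b): β-rule — branch into ~(a | ~a)  //  ~b.
      branch 2.1 (add ~(a | ~a)):
        ~(a | ~a): α-rule — add ~a, ~~a.
        × closes — contains both a and ~a.
      branch 2.2 (add ~b):
        ○ open, literals {a=F, b=F, c=F}.
2 branches closed, 1 open.
Each open branch fixes some atoms; the unmentioned ones are free. Counting distinct full assignments: branch {a=F, b=F, c=F} (d, e) contributes 4 new. Total: 4.

4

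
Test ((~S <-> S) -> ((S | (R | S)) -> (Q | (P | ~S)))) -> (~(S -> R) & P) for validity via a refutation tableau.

Not valid

Assume the negation and expand:
Initial set: {~(((~S <-> S) -> ((S | (R | S)) -> (Q | (P | ~S)))) -> (~(S -> R) & P))}.
~(((~S <-> S) -> ((S | (R | S)) -> (Q | (P | ~S)))) -> (~(S -> R) & P)): α-rule — add ((~S <-> S) -> ((S | (R | S)) -> (Q | (P | ~S)))), ~(~(S -> R) & P).
((~S <-> S) -> ((S | (R | S)) -> (Q | (P | ~S)))): β-rule — branch into ~(~S <-> S)  //  ((S | (R | S)) -> (Q | (P | ~S))).
  branch 1 (add ~(~S <-> S)):
    ~(~(S -> R) & P): β-rule — branch into ~~(S -> R)  //  ~P.
      branch 1.1 (add ~~(S -> R)):
        ~(~S <-> S): β-rule — branch into ~S, ~S  //  ~~S, S.
          branch 1.1.1 (add ~S, ~S):
            ~~(S -> R): β-rule — branch into ~S  //  R.
              branch 1.1.1.1 (add ~S):
                ○ open, literals {S=false}.
              branch 1.1.1.2 (add R):
                ○ open, literals {R=true, S=false}.
          branch 1.1.2 (add ~~S, S):
            ~~(S -> R): β-rule — branch into ~S  //  R.
              branch 1.1.2.1 (add ~S):
                × closes — contains both S and ~S.
              branch 1.1.2.2 (add R):
                ○ open, literals {R=true, S=true}.
      branch 1.2 (add ~P):
        ~(~S <-> S): β-rule — branch into ~S, ~S  //  ~~S, S.
          branch 1.2.1 (add ~S, ~S):
            ○ open, literals {P=false, S=false}.
          branch 1.2.2 (add ~~S, S):
            ○ open, literals {P=false, S=true}.
  branch 2 (add ((S | (R | S)) -> (Q | (P | ~S)))):
    ~(~(S -> R) & P): β-rule — branch into ~~(S -> R)  //  ~P.
      branch 2.1 (add ~~(S -> R)):
        ((S | (R | S)) -> (Q | (P | ~S))): β-rule — branch into ~(S | (R | S))  //  (Q | (P | ~S)).
          branch 2.1.1 (add ~(S | (R | S))):
            ~(S | (R | S)): α-rule — add ~S, ~(R | S).
            ~(R | S): α-rule — add ~R, ~S.
            ~~(S -> R): β-rule — branch into ~S  //  R.
              branch 2.1.1.1 (add ~S):
                ○ open, literals {R=false, S=false}.
              branch 2.1.1.2 (add R):
                × closes — contains both R and ~R.
          branch 2.1.2 (add (Q | (P | ~S))):
            ~~(S -> R): β-rule — branch into ~S  //  R.
              branch 2.1.2.1 (add ~S):
                (Q | (P | ~S)): β-rule — branch into Q  //  (P | ~S).
                  branch 2.1.2.1.1 (add Q):
                    ○ open, literals {Q=true, S=false}.
                  branch 2.1.2.1.2 (add (P | ~S)):
                    (P | ~S): β-rule — branch into P  //  ~S.
                      branch 2.1.2.1.2.1 (add P):
                        ○ open, literals {P=true, S=false}.
                      branch 2.1.2.1.2.2 (add ~S):
                        ○ open, literals {S=false}.
              branch 2.1.2.2 (add R):
                (Q | (P | ~S)): β-rule — branch into Q  //  (P | ~S).
                  branch 2.1.2.2.1 (add Q):
                    ○ open, literals {Q=true, R=true}.
                  branch 2.1.2.2.2 (add (P | ~S)):
                    (P | ~S): β-rule — branch into P  //  ~S.
                      branch 2.1.2.2.2.1 (add P):
                        ○ open, literals {P=true, R=true}.
                      branch 2.1.2.2.2.2 (add ~S):
                        ○ open, literals {R=true, S=false}.
      branch 2.2 (add ~P):
        ((S | (R | S)) -> (Q | (P | ~S))): β-rule — branch into ~(S | (R | S))  //  (Q | (P | ~S)).
          branch 2.2.1 (add ~(S | (R | S))):
            ~(S | (R | S)): α-rule — add ~S, ~(R | S).
            ~(R | S): α-rule — add ~R, ~S.
            ○ open, literals {P=false, R=false, S=false}.
          branch 2.2.2 (add (Q | (P | ~S))):
            (Q | (P | ~S)): β-rule — branch into Q  //  (P | ~S).
              branch 2.2.2.1 (add Q):
                ○ open, literals {P=false, Q=true}.
              branch 2.2.2.2 (add (P | ~S)):
                (P | ~S): β-rule — branch into P  //  ~S.
                  branch 2.2.2.2.1 (add P):
                    × closes — contains both P and ~P.
                  branch 2.2.2.2.2 (add ~S):
                    ○ open, literals {P=false, S=false}.
3 branches closed, 15 open.
An open branch gives a countermodel: S=false (unmentioned atoms arbitrary); under it the original formula is false.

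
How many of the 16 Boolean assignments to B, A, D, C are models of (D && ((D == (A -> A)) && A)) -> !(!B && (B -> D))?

Initial set: {T ((D && ((D == (A -> A)) && A)) -> !(!B && (B -> D)))}.
T ((D && ((D == (A -> A)) && A)) -> !(!B && (B -> D))): β-rule — branch into F (D && ((D == (A -> A)) && A))  //  T !(!B && (B -> D)).
  branch 1 (add F (D && ((D == (A -> A)) && A))):
    F (D && ((D == (A -> A)) && A)): β-rule — branch into F D  //  F ((D == (A -> A)) && A).
      branch 1.1 (add F D):
        ○ open, literals {D=F}.
      branch 1.2 (add F ((D == (A -> A)) && A)):
        F ((D == (A -> A)) && A): β-rule — branch into F (D == (A -> A))  //  F A.
          branch 1.2.1 (add F (D == (A -> A))):
            F (D == (A -> A)): β-rule — branch into T D, F (A -> A)  //  F D, T (A -> A).
              branch 1.2.1.1 (add T D, F (A -> A)):
                F (A -> A): α-rule — add T A, F A.
                × closes — contains both A and !A.
              branch 1.2.1.2 (add F D, T (A -> A)):
                T (A -> A): β-rule — branch into F A  //  T A.
                  branch 1.2.1.2.1 (add F A):
                    ○ open, literals {A=F, D=F}.
                  branch 1.2.1.2.2 (add T A):
                    ○ open, literals {A=T, D=F}.
          branch 1.2.2 (add F A):
            ○ open, literals {A=F}.
  branch 2 (add T !(!B && (B -> D))):
    T !(!B && (B -> D)): β-rule — branch into F !B  //  F (B -> D).
      branch 2.1 (add F !B):
        ○ open, literals {B=T}.
      branch 2.2 (add F (B -> D)):
        F (B -> D): α-rule — add T B, F D.
        ○ open, literals {B=T, D=F}.
1 branch closed, 6 open.
Each open branch fixes some atoms; the unmentioned ones are free. Counting distinct full assignments: branch {D=F} (B, A, C) contributes 8 new; branch {A=F, D=F} (B, C) contributes 0 new; branch {A=T, D=F} (B, C) contributes 0 new; branch {A=F} (B, D, C) contributes 4 new; branch {B=T} (A, D, C) contributes 2 new; branch {B=T, D=F} (A, C) contributes 0 new. Total: 14.

14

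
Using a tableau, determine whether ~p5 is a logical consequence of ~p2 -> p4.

Initial set: {T (~p2 -> p4); F ~p5}.
T (~p2 -> p4): β-rule — branch into F ~p2  //  T p4.
  branch 1 (add F ~p2):
    ○ open, literals {p2=T, p5=T}.
  branch 2 (add T p4):
    ○ open, literals {p4=T, p5=T}.
0 branches closed, 2 open.
An open branch gives a countermodel: p2=T, p5=T (unmentioned atoms arbitrary); the premises hold there but the conclusion fails.

No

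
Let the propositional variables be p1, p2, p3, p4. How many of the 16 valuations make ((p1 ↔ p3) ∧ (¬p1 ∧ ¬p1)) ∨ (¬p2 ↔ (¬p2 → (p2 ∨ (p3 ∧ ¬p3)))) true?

Initial set: {T (((p1 ↔ p3) ∧ (¬p1 ∧ ¬p1)) ∨ (¬p2 ↔ (¬p2 → (p2 ∨ (p3 ∧ ¬p3)))))}.
T (((p1 ↔ p3) ∧ (¬p1 ∧ ¬p1)) ∨ (¬p2 ↔ (¬p2 → (p2 ∨ (p3 ∧ ¬p3))))): β-rule — branch into T ((p1 ↔ p3) ∧ (¬p1 ∧ ¬p1))  //  T (¬p2 ↔ (¬p2 → (p2 ∨ (p3 ∧ ¬p3)))).
  branch 1 (add T ((p1 ↔ p3) ∧ (¬p1 ∧ ¬p1))):
    T ((p1 ↔ p3) ∧ (¬p1 ∧ ¬p1)): α-rule — add T (p1 ↔ p3), T (¬p1 ∧ ¬p1).
    T (¬p1 ∧ ¬p1): α-rule — add T ¬p1, T ¬p1.
    T (p1 ↔ p3): β-rule — branch into T p1, T p3  //  F p1, F p3.
      branch 1.1 (add T p1, T p3):
        × closes — contains both p1 and ¬p1.
      branch 1.2 (add F p1, F p3):
        ○ open, literals {p1=F, p3=F}.
  branch 2 (add T (¬p2 ↔ (¬p2 → (p2 ∨ (p3 ∧ ¬p3))))):
    T (¬p2 ↔ (¬p2 → (p2 ∨ (p3 ∧ ¬p3)))): β-rule — branch into T ¬p2, T (¬p2 → (p2 ∨ (p3 ∧ ¬p3)))  //  F ¬p2, F (¬p2 → (p2 ∨ (p3 ∧ ¬p3))).
      branch 2.1 (add T ¬p2, T (¬p2 → (p2 ∨ (p3 ∧ ¬p3)))):
        T (¬p2 → (p2 ∨ (p3 ∧ ¬p3))): β-rule — branch into F ¬p2  //  T (p2 ∨ (p3 ∧ ¬p3)).
          branch 2.1.1 (add F ¬p2):
            × closes — contains both p2 and ¬p2.
          branch 2.1.2 (add T (p2 ∨ (p3 ∧ ¬p3))):
            T (p2 ∨ (p3 ∧ ¬p3)): β-rule — branch into T p2  //  T (p3 ∧ ¬p3).
              branch 2.1.2.1 (add T p2):
                × closes — contains both p2 and ¬p2.
              branch 2.1.2.2 (add T (p3 ∧ ¬p3)):
                T (p3 ∧ ¬p3): α-rule — add T p3, T ¬p3.
                × closes — contains both p3 and ¬p3.
      branch 2.2 (add F ¬p2, F (¬p2 → (p2 ∨ (p3 ∧ ¬p3)))):
        F (¬p2 → (p2 ∨ (p3 ∧ ¬p3))): α-rule — add T ¬p2, F (p2 ∨ (p3 ∧ ¬p3)).
        × closes — contains both p2 and ¬p2.
5 branches closed, 1 open.
Each open branch fixes some atoms; the unmentioned ones are free. Counting distinct full assignments: branch {p1=F, p3=F} (p2, p4) contributes 4 new. Total: 4.

4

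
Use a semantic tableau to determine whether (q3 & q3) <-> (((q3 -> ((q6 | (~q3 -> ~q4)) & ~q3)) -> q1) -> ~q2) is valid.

Not valid

Assume the negation and expand:
Initial set: {~((q3 & q3) <-> (((q3 -> ((q6 | (~q3 -> ~q4)) & ~q3)) -> q1) -> ~q2))}.
~((q3 & q3) <-> (((q3 -> ((q6 | (~q3 -> ~q4)) & ~q3)) -> q1) -> ~q2)): β-rule — branch into (q3 & q3), ~(((q3 -> ((q6 | (~q3 -> ~q4)) & ~q3)) -> q1) -> ~q2)  //  ~(q3 & q3), (((q3 -> ((q6 | (~q3 -> ~q4)) & ~q3)) -> q1) -> ~q2).
  branch 1 (add (q3 & q3), ~(((q3 -> ((q6 | (~q3 -> ~q4)) & ~q3)) -> q1) -> ~q2)):
    (q3 & q3): α-rule — add q3, q3.
    ~(((q3 -> ((q6 | (~q3 -> ~q4)) & ~q3)) -> q1) -> ~q2): α-rule — add ((q3 -> ((q6 | (~q3 -> ~q4)) & ~q3)) -> q1), ~~q2.
    ((q3 -> ((q6 | (~q3 -> ~q4)) & ~q3)) -> q1): β-rule — branch into ~(q3 -> ((q6 | (~q3 -> ~q4)) & ~q3))  //  q1.
      branch 1.1 (add ~(q3 -> ((q6 | (~q3 -> ~q4)) & ~q3))):
        ~(q3 -> ((q6 | (~q3 -> ~q4)) & ~q3)): α-rule — add q3, ~((q6 | (~q3 -> ~q4)) & ~q3).
        ~((q6 | (~q3 -> ~q4)) & ~q3): β-rule — branch into ~(q6 | (~q3 -> ~q4))  //  ~~q3.
          branch 1.1.1 (add ~(q6 | (~q3 -> ~q4))):
            ~(q6 | (~q3 -> ~q4)): α-rule — add ~q6, ~(~q3 -> ~q4).
            ~(~q3 -> ~q4): α-rule — add ~q3, ~~q4.
            × closes — contains both q3 and ~q3.
          branch 1.1.2 (add ~~q3):
            ○ open, literals {q2=1, q3=1}.
      branch 1.2 (add q1):
        ○ open, literals {q1=1, q2=1, q3=1}.
  branch 2 (add ~(q3 & q3), (((q3 -> ((q6 | (~q3 -> ~q4)) & ~q3)) -> q1) -> ~q2)):
    ~(q3 & q3): β-rule — branch into ~q3  //  ~q3.
      branch 2.1 (add ~q3):
        (((q3 -> ((q6 | (~q3 -> ~q4)) & ~q3)) -> q1) -> ~q2): β-rule — branch into ~((q3 -> ((q6 | (~q3 -> ~q4)) & ~q3)) -> q1)  //  ~q2.
          branch 2.1.1 (add ~((q3 -> ((q6 | (~q3 -> ~q4)) & ~q3)) -> q1)):
            ~((q3 -> ((q6 | (~q3 -> ~q4)) & ~q3)) -> q1): α-rule — add (q3 -> ((q6 | (~q3 -> ~q4)) & ~q3)), ~q1.
            (q3 -> ((q6 | (~q3 -> ~q4)) & ~q3)): β-rule — branch into ~q3  //  ((q6 | (~q3 -> ~q4)) & ~q3).
              branch 2.1.1.1 (add ~q3):
                ○ open, literals {q1=0, q3=0}.
              branch 2.1.1.2 (add ((q6 | (~q3 -> ~q4)) & ~q3)):
                ((q6 | (~q3 -> ~q4)) & ~q3): α-rule — add (q6 | (~q3 -> ~q4)), ~q3.
                (q6 | (~q3 -> ~q4)): β-rule — branch into q6  //  (~q3 -> ~q4).
                  branch 2.1.1.2.1 (add q6):
                    ○ open, literals {q1=0, q3=0, q6=1}.
                  branch 2.1.1.2.2 (add (~q3 -> ~q4)):
                    (~q3 -> ~q4): β-rule — branch into ~~q3  //  ~q4.
                      branch 2.1.1.2.2.1 (add ~~q3):
                        × closes — contains both q3 and ~q3.
                      branch 2.1.1.2.2.2 (add ~q4):
                        ○ open, literals {q1=0, q3=0, q4=0}.
          branch 2.1.2 (add ~q2):
            ○ open, literals {q2=0, q3=0}.
      branch 2.2 (add ~q3):
        (((q3 -> ((q6 | (~q3 -> ~q4)) & ~q3)) -> q1) -> ~q2): β-rule — branch into ~((q3 -> ((q6 | (~q3 -> ~q4)) & ~q3)) -> q1)  //  ~q2.
          branch 2.2.1 (add ~((q3 -> ((q6 | (~q3 -> ~q4)) & ~q3)) -> q1)):
            ~((q3 -> ((q6 | (~q3 -> ~q4)) & ~q3)) -> q1): α-rule — add (q3 -> ((q6 | (~q3 -> ~q4)) & ~q3)), ~q1.
            (q3 -> ((q6 | (~q3 -> ~q4)) & ~q3)): β-rule — branch into ~q3  //  ((q6 | (~q3 -> ~q4)) & ~q3).
              branch 2.2.1.1 (add ~q3):
                ○ open, literals {q1=0, q3=0}.
              branch 2.2.1.2 (add ((q6 | (~q3 -> ~q4)) & ~q3)):
                ((q6 | (~q3 -> ~q4)) & ~q3): α-rule — add (q6 | (~q3 -> ~q4)), ~q3.
                (q6 | (~q3 -> ~q4)): β-rule — branch into q6  //  (~q3 -> ~q4).
                  branch 2.2.1.2.1 (add q6):
                    ○ open, literals {q1=0, q3=0, q6=1}.
                  branch 2.2.1.2.2 (add (~q3 -> ~q4)):
                    (~q3 -> ~q4): β-rule — branch into ~~q3  //  ~q4.
                      branch 2.2.1.2.2.1 (add ~~q3):
                        × closes — contains both q3 and ~q3.
                      branch 2.2.1.2.2.2 (add ~q4):
                        ○ open, literals {q1=0, q3=0, q4=0}.
          branch 2.2.2 (add ~q2):
            ○ open, literals {q2=0, q3=0}.
3 branches closed, 10 open.
An open branch gives a countermodel: q2=1, q3=1 (unmentioned atoms arbitrary); under it the original formula is false.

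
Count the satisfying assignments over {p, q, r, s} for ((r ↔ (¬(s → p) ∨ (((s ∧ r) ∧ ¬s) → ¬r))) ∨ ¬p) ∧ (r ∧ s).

4

Initial set: {(((r ↔ (¬(s → p) ∨ (((s ∧ r) ∧ ¬s) → ¬r))) ∨ ¬p) ∧ (r ∧ s))}.
(((r ↔ (¬(s → p) ∨ (((s ∧ r) ∧ ¬s) → ¬r))) ∨ ¬p) ∧ (r ∧ s)): α-rule — add ((r ↔ (¬(s → p) ∨ (((s ∧ r) ∧ ¬s) → ¬r))) ∨ ¬p), (r ∧ s).
(r ∧ s): α-rule — add r, s.
((r ↔ (¬(s → p) ∨ (((s ∧ r) ∧ ¬s) → ¬r))) ∨ ¬p): β-rule — branch into (r ↔ (¬(s → p) ∨ (((s ∧ r) ∧ ¬s) → ¬r)))  //  ¬p.
  branch 1 (add (r ↔ (¬(s → p) ∨ (((s ∧ r) ∧ ¬s) → ¬r)))):
    (r ↔ (¬(s → p) ∨ (((s ∧ r) ∧ ¬s) → ¬r))): β-rule — branch into r, (¬(s → p) ∨ (((s ∧ r) ∧ ¬s) → ¬r))  //  ¬r, ¬(¬(s → p) ∨ (((s ∧ r) ∧ ¬s) → ¬r)).
      branch 1.1 (add r, (¬(s → p) ∨ (((s ∧ r) ∧ ¬s) → ¬r))):
        (¬(s → p) ∨ (((s ∧ r) ∧ ¬s) → ¬r)): β-rule — branch into ¬(s → p)  //  (((s ∧ r) ∧ ¬s) → ¬r).
          branch 1.1.1 (add ¬(s → p)):
            ¬(s → p): α-rule — add s, ¬p.
            ○ open, literals {p=0, r=1, s=1}.
          branch 1.1.2 (add (((s ∧ r) ∧ ¬s) → ¬r)):
            (((s ∧ r) ∧ ¬s) → ¬r): β-rule — branch into ¬((s ∧ r) ∧ ¬s)  //  ¬r.
              branch 1.1.2.1 (add ¬((s ∧ r) ∧ ¬s)):
                ¬((s ∧ r) ∧ ¬s): β-rule — branch into ¬(s ∧ r)  //  ¬¬s.
                  branch 1.1.2.1.1 (add ¬(s ∧ r)):
                    ¬(s ∧ r): β-rule — branch into ¬s  //  ¬r.
                      branch 1.1.2.1.1.1 (add ¬s):
                        × closes — contains both s and ¬s.
                      branch 1.1.2.1.1.2 (add ¬r):
                        × closes — contains both r and ¬r.
                  branch 1.1.2.1.2 (add ¬¬s):
                    ○ open, literals {r=1, s=1}.
              branch 1.1.2.2 (add ¬r):
                × closes — contains both r and ¬r.
      branch 1.2 (add ¬r, ¬(¬(s → p) ∨ (((s ∧ r) ∧ ¬s) → ¬r))):
        × closes — contains both r and ¬r.
  branch 2 (add ¬p):
    ○ open, literals {p=0, r=1, s=1}.
4 branches closed, 3 open.
Each open branch fixes some atoms; the unmentioned ones are free. Counting distinct full assignments: branch {p=0, r=1, s=1} (q) contributes 2 new; branch {r=1, s=1} (p, q) contributes 2 new; branch {p=0, r=1, s=1} (q) contributes 0 new. Total: 4.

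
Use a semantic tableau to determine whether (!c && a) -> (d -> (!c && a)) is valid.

Valid

Assume the negation and expand:
Initial set: {!((!c && a) -> (d -> (!c && a)))}.
!((!c && a) -> (d -> (!c && a))): α-rule — add (!c && a), !(d -> (!c && a)).
(!c && a): α-rule — add !c, a.
!(d -> (!c && a)): α-rule — add d, !(!c && a).
!(!c && a): β-rule — branch into !!c  //  !a.
  branch 1 (add !!c):
    × closes — contains both c and !c.
  branch 2 (add !a):
    × closes — contains both a and !a.
All 2 branches close.
Every branch closed, so the negation is unsatisfiable and the formula is valid.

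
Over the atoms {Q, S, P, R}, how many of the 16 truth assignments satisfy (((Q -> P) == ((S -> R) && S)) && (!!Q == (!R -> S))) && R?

Initial set: {((((Q -> P) == ((S -> R) && S)) && (!!Q == (!R -> S))) && R)}.
((((Q -> P) == ((S -> R) && S)) && (!!Q == (!R -> S))) && R): α-rule — add (((Q -> P) == ((S -> R) && S)) && (!!Q == (!R -> S))), R.
(((Q -> P) == ((S -> R) && S)) && (!!Q == (!R -> S))): α-rule — add ((Q -> P) == ((S -> R) && S)), (!!Q == (!R -> S)).
((Q -> P) == ((S -> R) && S)): β-rule — branch into (Q -> P), ((S -> R) && S)  //  !(Q -> P), !((S -> R) && S).
  branch 1 (add (Q -> P), ((S -> R) && S)):
    ((S -> R) && S): α-rule — add (S -> R), S.
    (!!Q == (!R -> S)): β-rule — branch into !!Q, (!R -> S)  //  !!!Q, !(!R -> S).
      branch 1.1 (add !!Q, (!R -> S)):
        !!Q: drop double negation, giving Q.
        (Q -> P): β-rule — branch into !Q  //  P.
          branch 1.1.1 (add !Q):
            × closes — contains both Q and !Q.
          branch 1.1.2 (add P):
            (S -> R): β-rule — branch into !S  //  R.
              branch 1.1.2.1 (add !S):
                × closes — contains both S and !S.
              branch 1.1.2.2 (add R):
                (!R -> S): β-rule — branch into !!R  //  S.
                  branch 1.1.2.2.1 (add !!R):
                    ○ open, literals {P=true, Q=true, R=true, S=true}.
                  branch 1.1.2.2.2 (add S):
                    ○ open, literals {P=true, Q=true, R=true, S=true}.
      branch 1.2 (add !!!Q, !(!R -> S)):
        !!!Q: drop double negation, giving !Q.
        !(!R -> S): α-rule — add !R, !S.
        × closes — contains both R and !R.
  branch 2 (add !(Q -> P), !((S -> R) && S)):
    !(Q -> P): α-rule — add Q, !P.
    (!!Q == (!R -> S)): β-rule — branch into !!Q, (!R -> S)  //  !!!Q, !(!R -> S).
      branch 2.1 (add !!Q, (!R -> S)):
        !!Q: drop double negation, giving Q.
        !((S -> R) && S): β-rule — branch into !(S -> R)  //  !S.
          branch 2.1.1 (add !(S -> R)):
            !(S -> R): α-rule — add S, !R.
            × closes — contains both R and !R.
          branch 2.1.2 (add !S):
            (!R -> S): β-rule — branch into !!R  //  S.
              branch 2.1.2.1 (add !!R):
                ○ open, literals {P=false, Q=true, R=true, S=false}.
              branch 2.1.2.2 (add S):
                × closes — contains both S and !S.
      branch 2.2 (add !!!Q, !(!R -> S)):
        !!!Q: drop double negation, giving !Q.
        × closes — contains both Q and !Q.
6 branches closed, 3 open.
Each open branch fixes some atoms; the unmentioned ones are free. Counting distinct full assignments: branch {P=true, Q=true, R=true, S=true} (none free) contributes 1 new; branch {P=true, Q=true, R=true, S=true} (none free) contributes 0 new; branch {P=false, Q=true, R=true, S=false} (none free) contributes 1 new. Total: 2.

2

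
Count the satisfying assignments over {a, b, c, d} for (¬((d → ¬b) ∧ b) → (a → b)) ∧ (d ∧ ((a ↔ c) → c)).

Initial set: {T ((¬((d → ¬b) ∧ b) → (a → b)) ∧ (d ∧ ((a ↔ c) → c)))}.
T ((¬((d → ¬b) ∧ b) → (a → b)) ∧ (d ∧ ((a ↔ c) → c))): α-rule — add T (¬((d → ¬b) ∧ b) → (a → b)), T (d ∧ ((a ↔ c) → c)).
T (d ∧ ((a ↔ c) → c)): α-rule — add T d, T ((a ↔ c) → c).
T (¬((d → ¬b) ∧ b) → (a → b)): β-rule — branch into F ¬((d → ¬b) ∧ b)  //  T (a → b).
  branch 1 (add F ¬((d → ¬b) ∧ b)):
    F ¬((d → ¬b) ∧ b): α-rule — add T (d → ¬b), T b.
    T ((a ↔ c) → c): β-rule — branch into F (a ↔ c)  //  T c.
      branch 1.1 (add F (a ↔ c)):
        T (d → ¬b): β-rule — branch into F d  //  T ¬b.
          branch 1.1.1 (add F d):
            × closes — contains both d and ¬d.
          branch 1.1.2 (add T ¬b):
            × closes — contains both b and ¬b.
      branch 1.2 (add T c):
        T (d → ¬b): β-rule — branch into F d  //  T ¬b.
          branch 1.2.1 (add F d):
            × closes — contains both d and ¬d.
          branch 1.2.2 (add T ¬b):
            × closes — contains both b and ¬b.
  branch 2 (add T (a → b)):
    T ((a ↔ c) → c): β-rule — branch into F (a ↔ c)  //  T c.
      branch 2.1 (add F (a ↔ c)):
        T (a → b): β-rule — branch into F a  //  T b.
          branch 2.1.1 (add F a):
            F (a ↔ c): β-rule — branch into T a, F c  //  F a, T c.
              branch 2.1.1.1 (add T a, F c):
                × closes — contains both a and ¬a.
              branch 2.1.1.2 (add F a, T c):
                ○ open, literals {a=F, c=T, d=T}.
          branch 2.1.2 (add T b):
            F (a ↔ c): β-rule — branch into T a, F c  //  F a, T c.
              branch 2.1.2.1 (add T a, F c):
                ○ open, literals {a=T, b=T, c=F, d=T}.
              branch 2.1.2.2 (add F a, T c):
                ○ open, literals {a=F, b=T, c=T, d=T}.
      branch 2.2 (add T c):
        T (a → b): β-rule — branch into F a  //  T b.
          branch 2.2.1 (add F a):
            ○ open, literals {a=F, c=T, d=T}.
          branch 2.2.2 (add T b):
            ○ open, literals {b=T, c=T, d=T}.
5 branches closed, 5 open.
Each open branch fixes some atoms; the unmentioned ones are free. Counting distinct full assignments: branch {a=F, c=T, d=T} (b) contributes 2 new; branch {a=T, b=T, c=F, d=T} (none free) contributes 1 new; branch {a=F, b=T, c=T, d=T} (none free) contributes 0 new; branch {a=F, c=T, d=T} (b) contributes 0 new; branch {b=T, c=T, d=T} (a) contributes 1 new. Total: 4.

4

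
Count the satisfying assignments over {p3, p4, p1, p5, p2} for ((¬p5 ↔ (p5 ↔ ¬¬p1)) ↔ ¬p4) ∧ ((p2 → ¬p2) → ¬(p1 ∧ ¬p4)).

16

Initial set: {(((¬p5 ↔ (p5 ↔ ¬¬p1)) ↔ ¬p4) ∧ ((p2 → ¬p2) → ¬(p1 ∧ ¬p4)))}.
(((¬p5 ↔ (p5 ↔ ¬¬p1)) ↔ ¬p4) ∧ ((p2 → ¬p2) → ¬(p1 ∧ ¬p4))): α-rule — add ((¬p5 ↔ (p5 ↔ ¬¬p1)) ↔ ¬p4), ((p2 → ¬p2) → ¬(p1 ∧ ¬p4)).
((¬p5 ↔ (p5 ↔ ¬¬p1)) ↔ ¬p4): β-rule — branch into (¬p5 ↔ (p5 ↔ ¬¬p1)), ¬p4  //  ¬(¬p5 ↔ (p5 ↔ ¬¬p1)), ¬¬p4.
  branch 1 (add (¬p5 ↔ (p5 ↔ ¬¬p1)), ¬p4):
    ((p2 → ¬p2) → ¬(p1 ∧ ¬p4)): β-rule — branch into ¬(p2 → ¬p2)  //  ¬(p1 ∧ ¬p4).
      branch 1.1 (add ¬(p2 → ¬p2)):
        ¬(p2 → ¬p2): α-rule — add p2, ¬¬p2.
        (¬p5 ↔ (p5 ↔ ¬¬p1)): β-rule — branch into ¬p5, (p5 ↔ ¬¬p1)  //  ¬¬p5, ¬(p5 ↔ ¬¬p1).
          branch 1.1.1 (add ¬p5, (p5 ↔ ¬¬p1)):
            (p5 ↔ ¬¬p1): β-rule — branch into p5, ¬¬p1  //  ¬p5, ¬¬¬p1.
              branch 1.1.1.1 (add p5, ¬¬p1):
                × closes — contains both p5 and ¬p5.
              branch 1.1.1.2 (add ¬p5, ¬¬¬p1):
                ¬¬¬p1: drop double negation, giving ¬p1.
                ○ open, literals {p1=false, p2=true, p4=false, p5=false}.
          branch 1.1.2 (add ¬¬p5, ¬(p5 ↔ ¬¬p1)):
            ¬(p5 ↔ ¬¬p1): β-rule — branch into p5, ¬¬¬p1  //  ¬p5, ¬¬p1.
              branch 1.1.2.1 (add p5, ¬¬¬p1):
                ¬¬¬p1: drop double negation, giving ¬p1.
                ○ open, literals {p1=false, p2=true, p4=false, p5=true}.
              branch 1.1.2.2 (add ¬p5, ¬¬p1):
                × closes — contains both p5 and ¬p5.
      branch 1.2 (add ¬(p1 ∧ ¬p4)):
        (¬p5 ↔ (p5 ↔ ¬¬p1)): β-rule — branch into ¬p5, (p5 ↔ ¬¬p1)  //  ¬¬p5, ¬(p5 ↔ ¬¬p1).
          branch 1.2.1 (add ¬p5, (p5 ↔ ¬¬p1)):
            ¬(p1 ∧ ¬p4): β-rule — branch into ¬p1  //  ¬¬p4.
              branch 1.2.1.1 (add ¬p1):
                (p5 ↔ ¬¬p1): β-rule — branch into p5, ¬¬p1  //  ¬p5, ¬¬¬p1.
                  branch 1.2.1.1.1 (add p5, ¬¬p1):
                    × closes — contains both p5 and ¬p5.
                  branch 1.2.1.1.2 (add ¬p5, ¬¬¬p1):
                    ¬¬¬p1: drop double negation, giving ¬p1.
                    ○ open, literals {p1=false, p4=false, p5=false}.
              branch 1.2.1.2 (add ¬¬p4):
                × closes — contains both p4 and ¬p4.
          branch 1.2.2 (add ¬¬p5, ¬(p5 ↔ ¬¬p1)):
            ¬(p1 ∧ ¬p4): β-rule — branch into ¬p1  //  ¬¬p4.
              branch 1.2.2.1 (add ¬p1):
                ¬(p5 ↔ ¬¬p1): β-rule — branch into p5, ¬¬¬p1  //  ¬p5, ¬¬p1.
                  branch 1.2.2.1.1 (add p5, ¬¬¬p1):
                    ¬¬¬p1: drop double negation, giving ¬p1.
                    ○ open, literals {p1=false, p4=false, p5=true}.
                  branch 1.2.2.1.2 (add ¬p5, ¬¬p1):
                    × closes — contains both p5 and ¬p5.
              branch 1.2.2.2 (add ¬¬p4):
                × closes — contains both p4 and ¬p4.
  branch 2 (add ¬(¬p5 ↔ (p5 ↔ ¬¬p1)), ¬¬p4):
    ((p2 → ¬p2) → ¬(p1 ∧ ¬p4)): β-rule — branch into ¬(p2 → ¬p2)  //  ¬(p1 ∧ ¬p4).
      branch 2.1 (add ¬(p2 → ¬p2)):
        ¬(p2 → ¬p2): α-rule — add p2, ¬¬p2.
        ¬(¬p5 ↔ (p5 ↔ ¬¬p1)): β-rule — branch into ¬p5, ¬(p5 ↔ ¬¬p1)  //  ¬¬p5, (p5 ↔ ¬¬p1).
          branch 2.1.1 (add ¬p5, ¬(p5 ↔ ¬¬p1)):
            ¬(p5 ↔ ¬¬p1): β-rule — branch into p5, ¬¬¬p1  //  ¬p5, ¬¬p1.
              branch 2.1.1.1 (add p5, ¬¬¬p1):
                × closes — contains both p5 and ¬p5.
              branch 2.1.1.2 (add ¬p5, ¬¬p1):
                ¬¬p1: drop double negation, giving p1.
                ○ open, literals {p1=true, p2=true, p4=true, p5=false}.
          branch 2.1.2 (add ¬¬p5, (p5 ↔ ¬¬p1)):
            (p5 ↔ ¬¬p1): β-rule — branch into p5, ¬¬p1  //  ¬p5, ¬¬¬p1.
              branch 2.1.2.1 (add p5, ¬¬p1):
                ¬¬p1: drop double negation, giving p1.
                ○ open, literals {p1=true, p2=true, p4=true, p5=true}.
              branch 2.1.2.2 (add ¬p5, ¬¬¬p1):
                × closes — contains both p5 and ¬p5.
      branch 2.2 (add ¬(p1 ∧ ¬p4)):
        ¬(¬p5 ↔ (p5 ↔ ¬¬p1)): β-rule — branch into ¬p5, ¬(p5 ↔ ¬¬p1)  //  ¬¬p5, (p5 ↔ ¬¬p1).
          branch 2.2.1 (add ¬p5, ¬(p5 ↔ ¬¬p1)):
            ¬(p1 ∧ ¬p4): β-rule — branch into ¬p1  //  ¬¬p4.
              branch 2.2.1.1 (add ¬p1):
                ¬(p5 ↔ ¬¬p1): β-rule — branch into p5, ¬¬¬p1  //  ¬p5, ¬¬p1.
                  branch 2.2.1.1.1 (add p5, ¬¬¬p1):
                    × closes — contains both p5 and ¬p5.
                  branch 2.2.1.1.2 (add ¬p5, ¬¬p1):
                    ¬¬p1: drop double negation, giving p1.
                    × closes — contains both p1 and ¬p1.
              branch 2.2.1.2 (add ¬¬p4):
                ¬(p5 ↔ ¬¬p1): β-rule — branch into p5, ¬¬¬p1  //  ¬p5, ¬¬p1.
                  branch 2.2.1.2.1 (add p5, ¬¬¬p1):
                    × closes — contains both p5 and ¬p5.
                  branch 2.2.1.2.2 (add ¬p5, ¬¬p1):
                    ¬¬p1: drop double negation, giving p1.
                    ○ open, literals {p1=true, p4=true, p5=false}.
          branch 2.2.2 (add ¬¬p5, (p5 ↔ ¬¬p1)):
            ¬(p1 ∧ ¬p4): β-rule — branch into ¬p1  //  ¬¬p4.
              branch 2.2.2.1 (add ¬p1):
                (p5 ↔ ¬¬p1): β-rule — branch into p5, ¬¬p1  //  ¬p5, ¬¬¬p1.
                  branch 2.2.2.1.1 (add p5, ¬¬p1):
                    ¬¬p1: drop double negation, giving p1.
                    × closes — contains both p1 and ¬p1.
                  branch 2.2.2.1.2 (add ¬p5, ¬¬¬p1):
                    × closes — contains both p5 and ¬p5.
              branch 2.2.2.2 (add ¬¬p4):
                (p5 ↔ ¬¬p1): β-rule — branch into p5, ¬¬p1  //  ¬p5, ¬¬¬p1.
                  branch 2.2.2.2.1 (add p5, ¬¬p1):
                    ¬¬p1: drop double negation, giving p1.
                    ○ open, literals {p1=true, p4=true, p5=true}.
                  branch 2.2.2.2.2 (add ¬p5, ¬¬¬p1):
                    × closes — contains both p5 and ¬p5.
14 branches closed, 8 open.
Each open branch fixes some atoms; the unmentioned ones are free. Counting distinct full assignments: branch {p1=false, p2=true, p4=false, p5=false} (p3) contributes 2 new; branch {p1=false, p2=true, p4=false, p5=true} (p3) contributes 2 new; branch {p1=false, p4=false, p5=false} (p3, p2) contributes 2 new; branch {p1=false, p4=false, p5=true} (p3, p2) contributes 2 new; branch {p1=true, p2=true, p4=true, p5=false} (p3) contributes 2 new; branch {p1=true, p2=true, p4=true, p5=true} (p3) contributes 2 new; branch {p1=true, p4=true, p5=false} (p3, p2) contributes 2 new; branch {p1=true, p4=true, p5=true} (p3, p2) contributes 2 new. Total: 16.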